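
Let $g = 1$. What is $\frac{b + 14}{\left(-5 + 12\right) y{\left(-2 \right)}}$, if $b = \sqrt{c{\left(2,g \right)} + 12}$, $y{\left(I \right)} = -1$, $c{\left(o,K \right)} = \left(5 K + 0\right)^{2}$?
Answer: $-2 - \frac{\sqrt{37}}{7} \approx -2.869$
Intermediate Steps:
$c{\left(o,K \right)} = 25 K^{2}$ ($c{\left(o,K \right)} = \left(5 K\right)^{2} = 25 K^{2}$)
$b = \sqrt{37}$ ($b = \sqrt{25 \cdot 1^{2} + 12} = \sqrt{25 \cdot 1 + 12} = \sqrt{25 + 12} = \sqrt{37} \approx 6.0828$)
$\frac{b + 14}{\left(-5 + 12\right) y{\left(-2 \right)}} = \frac{\sqrt{37} + 14}{\left(-5 + 12\right) \left(-1\right)} = \frac{14 + \sqrt{37}}{7 \left(-1\right)} = \frac{14 + \sqrt{37}}{-7} = \left(14 + \sqrt{37}\right) \left(- \frac{1}{7}\right) = -2 - \frac{\sqrt{37}}{7}$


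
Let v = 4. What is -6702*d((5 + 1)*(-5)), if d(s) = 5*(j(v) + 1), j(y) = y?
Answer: -167550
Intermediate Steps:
d(s) = 25 (d(s) = 5*(4 + 1) = 5*5 = 25)
-6702*d((5 + 1)*(-5)) = -6702*25 = -167550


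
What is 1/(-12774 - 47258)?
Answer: -1/60032 ≈ -1.6658e-5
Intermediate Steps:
1/(-12774 - 47258) = 1/(-60032) = -1/60032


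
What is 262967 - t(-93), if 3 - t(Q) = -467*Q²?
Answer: -3776119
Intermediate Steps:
t(Q) = 3 + 467*Q² (t(Q) = 3 - (-467)*Q² = 3 + 467*Q²)
262967 - t(-93) = 262967 - (3 + 467*(-93)²) = 262967 - (3 + 467*8649) = 262967 - (3 + 4039083) = 262967 - 1*4039086 = 262967 - 4039086 = -3776119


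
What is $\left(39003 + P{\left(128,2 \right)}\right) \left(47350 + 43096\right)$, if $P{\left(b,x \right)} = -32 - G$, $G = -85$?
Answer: $3532458976$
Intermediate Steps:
$P{\left(b,x \right)} = 53$ ($P{\left(b,x \right)} = -32 - -85 = -32 + 85 = 53$)
$\left(39003 + P{\left(128,2 \right)}\right) \left(47350 + 43096\right) = \left(39003 + 53\right) \left(47350 + 43096\right) = 39056 \cdot 90446 = 3532458976$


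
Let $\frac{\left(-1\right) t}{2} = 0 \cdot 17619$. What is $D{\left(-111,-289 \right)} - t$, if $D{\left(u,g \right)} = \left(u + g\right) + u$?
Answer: $-511$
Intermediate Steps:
$D{\left(u,g \right)} = g + 2 u$ ($D{\left(u,g \right)} = \left(g + u\right) + u = g + 2 u$)
$t = 0$ ($t = - 2 \cdot 0 \cdot 17619 = \left(-2\right) 0 = 0$)
$D{\left(-111,-289 \right)} - t = \left(-289 + 2 \left(-111\right)\right) - 0 = \left(-289 - 222\right) + 0 = -511 + 0 = -511$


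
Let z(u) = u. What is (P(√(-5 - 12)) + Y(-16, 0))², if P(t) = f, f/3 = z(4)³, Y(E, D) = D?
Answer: 36864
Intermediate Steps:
f = 192 (f = 3*4³ = 3*64 = 192)
P(t) = 192
(P(√(-5 - 12)) + Y(-16, 0))² = (192 + 0)² = 192² = 36864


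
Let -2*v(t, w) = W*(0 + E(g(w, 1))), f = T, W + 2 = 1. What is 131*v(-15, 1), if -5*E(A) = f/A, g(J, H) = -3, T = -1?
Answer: -131/30 ≈ -4.3667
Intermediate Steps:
W = -1 (W = -2 + 1 = -1)
f = -1
E(A) = 1/(5*A) (E(A) = -(-1)/(5*A) = 1/(5*A))
v(t, w) = -1/30 (v(t, w) = -(-1)*(0 + (⅕)/(-3))/2 = -(-1)*(0 + (⅕)*(-⅓))/2 = -(-1)*(0 - 1/15)/2 = -(-1)*(-1)/(2*15) = -½*1/15 = -1/30)
131*v(-15, 1) = 131*(-1/30) = -131/30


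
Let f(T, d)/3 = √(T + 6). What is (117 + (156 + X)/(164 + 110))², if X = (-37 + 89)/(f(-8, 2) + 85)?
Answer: 169*(-11064038311*I + 782926578*√2)/(18769*(-7207*I + 510*√2)) ≈ 13823.0 - 0.02614*I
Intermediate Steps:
f(T, d) = 3*√(6 + T) (f(T, d) = 3*√(T + 6) = 3*√(6 + T))
X = 52/(85 + 3*I*√2) (X = (-37 + 89)/(3*√(6 - 8) + 85) = 52/(3*√(-2) + 85) = 52/(3*(I*√2) + 85) = 52/(3*I*√2 + 85) = 52/(85 + 3*I*√2) ≈ 0.61024 - 0.030459*I)
(117 + (156 + X)/(164 + 110))² = (117 + (156 + (4420/7243 - 156*I*√2/7243))/(164 + 110))² = (117 + (1134328/7243 - 156*I*√2/7243)/274)² = (117 + (1134328/7243 - 156*I*√2/7243)*(1/274))² = (117 + (567164/992291 - 78*I*√2/992291))² = (116665211/992291 - 78*I*√2/992291)²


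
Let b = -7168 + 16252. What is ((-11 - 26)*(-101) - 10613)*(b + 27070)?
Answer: -248594904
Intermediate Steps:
b = 9084
((-11 - 26)*(-101) - 10613)*(b + 27070) = ((-11 - 26)*(-101) - 10613)*(9084 + 27070) = (-37*(-101) - 10613)*36154 = (3737 - 10613)*36154 = -6876*36154 = -248594904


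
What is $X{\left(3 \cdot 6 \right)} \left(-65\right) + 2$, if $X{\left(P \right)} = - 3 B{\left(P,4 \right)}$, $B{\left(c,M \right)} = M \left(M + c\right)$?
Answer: $17162$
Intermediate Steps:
$X{\left(P \right)} = -48 - 12 P$ ($X{\left(P \right)} = - 3 \cdot 4 \left(4 + P\right) = - 3 \left(16 + 4 P\right) = -48 - 12 P$)
$X{\left(3 \cdot 6 \right)} \left(-65\right) + 2 = \left(-48 - 12 \cdot 3 \cdot 6\right) \left(-65\right) + 2 = \left(-48 - 216\right) \left(-65\right) + 2 = \left(-264\right) \left(-65\right) + 2 = 17160 + 2 = 17162$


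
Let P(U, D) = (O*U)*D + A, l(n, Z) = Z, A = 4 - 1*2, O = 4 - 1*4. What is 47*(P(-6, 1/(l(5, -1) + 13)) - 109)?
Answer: -5029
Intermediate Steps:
O = 0 (O = 4 - 4 = 0)
A = 2 (A = 4 - 2 = 2)
P(U, D) = 2 (P(U, D) = (0*U)*D + 2 = 0*D + 2 = 0 + 2 = 2)
47*(P(-6, 1/(l(5, -1) + 13)) - 109) = 47*(2 - 109) = 47*(-107) = -5029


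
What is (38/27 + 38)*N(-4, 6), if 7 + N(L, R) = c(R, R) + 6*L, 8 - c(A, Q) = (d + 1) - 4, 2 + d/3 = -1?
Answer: -11704/27 ≈ -433.48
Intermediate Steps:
d = -9 (d = -6 + 3*(-1) = -6 - 3 = -9)
c(A, Q) = 20 (c(A, Q) = 8 - ((-9 + 1) - 4) = 8 - (-8 - 4) = 8 - 1*(-12) = 8 + 12 = 20)
N(L, R) = 13 + 6*L (N(L, R) = -7 + (20 + 6*L) = 13 + 6*L)
(38/27 + 38)*N(-4, 6) = (38/27 + 38)*(13 + 6*(-4)) = (38*(1/27) + 38)*(13 - 24) = (38/27 + 38)*(-11) = (1064/27)*(-11) = -11704/27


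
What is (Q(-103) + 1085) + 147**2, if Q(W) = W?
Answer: 22591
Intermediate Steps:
(Q(-103) + 1085) + 147**2 = (-103 + 1085) + 147**2 = 982 + 21609 = 22591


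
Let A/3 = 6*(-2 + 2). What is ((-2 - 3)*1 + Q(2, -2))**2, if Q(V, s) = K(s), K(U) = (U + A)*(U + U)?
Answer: 9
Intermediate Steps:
A = 0 (A = 3*(6*(-2 + 2)) = 3*(6*0) = 3*0 = 0)
K(U) = 2*U**2 (K(U) = (U + 0)*(U + U) = U*(2*U) = 2*U**2)
Q(V, s) = 2*s**2
((-2 - 3)*1 + Q(2, -2))**2 = ((-2 - 3)*1 + 2*(-2)**2)**2 = (-5*1 + 2*4)**2 = (-5 + 8)**2 = 3**2 = 9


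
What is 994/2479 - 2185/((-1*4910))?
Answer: 2059431/2434378 ≈ 0.84598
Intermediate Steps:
994/2479 - 2185/((-1*4910)) = 994*(1/2479) - 2185/(-4910) = 994/2479 - 2185*(-1/4910) = 994/2479 + 437/982 = 2059431/2434378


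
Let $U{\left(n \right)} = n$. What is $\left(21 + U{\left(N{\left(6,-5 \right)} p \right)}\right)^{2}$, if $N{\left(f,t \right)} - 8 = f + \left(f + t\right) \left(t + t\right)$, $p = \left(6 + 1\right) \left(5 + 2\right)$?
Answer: $47089$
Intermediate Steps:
$p = 49$ ($p = 7 \cdot 7 = 49$)
$N{\left(f,t \right)} = 8 + f + 2 t \left(f + t\right)$ ($N{\left(f,t \right)} = 8 + \left(f + \left(f + t\right) \left(t + t\right)\right) = 8 + \left(f + \left(f + t\right) 2 t\right) = 8 + \left(f + 2 t \left(f + t\right)\right) = 8 + f + 2 t \left(f + t\right)$)
$\left(21 + U{\left(N{\left(6,-5 \right)} p \right)}\right)^{2} = \left(21 + \left(8 + 6 + 2 \left(-5\right)^{2} + 2 \cdot 6 \left(-5\right)\right) 49\right)^{2} = \left(21 + \left(8 + 6 + 2 \cdot 25 - 60\right) 49\right)^{2} = \left(21 + \left(8 + 6 + 50 - 60\right) 49\right)^{2} = \left(21 + 4 \cdot 49\right)^{2} = \left(21 + 196\right)^{2} = 217^{2} = 47089$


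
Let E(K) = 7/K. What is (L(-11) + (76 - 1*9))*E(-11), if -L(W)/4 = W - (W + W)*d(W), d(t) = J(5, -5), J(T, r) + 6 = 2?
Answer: -3241/11 ≈ -294.64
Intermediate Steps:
J(T, r) = -4 (J(T, r) = -6 + 2 = -4)
d(t) = -4
L(W) = -36*W (L(W) = -4*(W - (W + W)*(-4)) = -4*(W - 2*W*(-4)) = -4*(W - (-8)*W) = -4*(W + 8*W) = -36*W)
(L(-11) + (76 - 1*9))*E(-11) = (-36*(-11) + (76 - 1*9))*(7/(-11)) = (396 + (76 - 9))*(7*(-1/11)) = (396 + 67)*(-7/11) = 463*(-7/11) = -3241/11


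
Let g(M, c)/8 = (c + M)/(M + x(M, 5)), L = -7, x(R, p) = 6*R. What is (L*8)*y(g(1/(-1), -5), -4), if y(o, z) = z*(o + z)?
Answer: 640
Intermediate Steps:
g(M, c) = 8*(M + c)/(7*M) (g(M, c) = 8*((c + M)/(M + 6*M)) = 8*((M + c)/((7*M))) = 8*((M + c)*(1/(7*M))) = 8*((M + c)/(7*M)) = 8*(M + c)/(7*M))
(L*8)*y(g(1/(-1), -5), -4) = (-7*8)*(-4*(8*(1/(-1) - 5)/(7*(1/(-1))) - 4)) = -(-224)*((8/7)*(-1 - 5)/(-1) - 4) = -(-224)*((8/7)*(-1)*(-6) - 4) = -(-224)*(48/7 - 4) = -(-224)*20/7 = -56*(-80/7) = 640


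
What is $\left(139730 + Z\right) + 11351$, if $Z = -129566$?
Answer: $21515$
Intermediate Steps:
$\left(139730 + Z\right) + 11351 = \left(139730 - 129566\right) + 11351 = 10164 + 11351 = 21515$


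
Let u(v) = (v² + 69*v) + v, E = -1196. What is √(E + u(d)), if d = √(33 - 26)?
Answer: √(-1189 + 70*√7) ≈ 31.683*I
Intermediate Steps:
d = √7 ≈ 2.6458
u(v) = v² + 70*v
√(E + u(d)) = √(-1196 + √7*(70 + √7))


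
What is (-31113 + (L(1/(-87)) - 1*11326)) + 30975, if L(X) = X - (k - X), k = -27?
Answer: -995021/87 ≈ -11437.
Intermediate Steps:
L(X) = 27 + 2*X (L(X) = X - (-27 - X) = X + (27 + X) = 27 + 2*X)
(-31113 + (L(1/(-87)) - 1*11326)) + 30975 = (-31113 + ((27 + 2/(-87)) - 1*11326)) + 30975 = (-31113 + ((27 + 2*(-1/87)) - 11326)) + 30975 = (-31113 + ((27 - 2/87) - 11326)) + 30975 = (-31113 + (2347/87 - 11326)) + 30975 = (-31113 - 983015/87) + 30975 = -3689846/87 + 30975 = -995021/87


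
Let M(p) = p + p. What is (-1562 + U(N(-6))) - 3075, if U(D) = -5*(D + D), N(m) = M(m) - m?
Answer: -4577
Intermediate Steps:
M(p) = 2*p
N(m) = m (N(m) = 2*m - m = m)
U(D) = -10*D
(-1562 + U(N(-6))) - 3075 = (-1562 - 10*(-6)) - 3075 = (-1562 + 60) - 3075 = -1502 - 3075 = -4577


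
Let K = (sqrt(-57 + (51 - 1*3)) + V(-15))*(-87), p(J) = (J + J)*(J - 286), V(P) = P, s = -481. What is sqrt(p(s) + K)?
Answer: sqrt(739159 - 261*I) ≈ 859.74 - 0.152*I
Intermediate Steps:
p(J) = 2*J*(-286 + J) (p(J) = (2*J)*(-286 + J) = 2*J*(-286 + J))
K = 1305 - 261*I (K = (sqrt(-57 + (51 - 1*3)) - 15)*(-87) = (sqrt(-57 + (51 - 3)) - 15)*(-87) = (sqrt(-57 + 48) - 15)*(-87) = (sqrt(-9) - 15)*(-87) = (3*I - 15)*(-87) = (-15 + 3*I)*(-87) = 1305 - 261*I ≈ 1305.0 - 261.0*I)
sqrt(p(s) + K) = sqrt(2*(-481)*(-286 - 481) + (1305 - 261*I)) = sqrt(2*(-481)*(-767) + (1305 - 261*I)) = sqrt(737854 + (1305 - 261*I)) = sqrt(739159 - 261*I)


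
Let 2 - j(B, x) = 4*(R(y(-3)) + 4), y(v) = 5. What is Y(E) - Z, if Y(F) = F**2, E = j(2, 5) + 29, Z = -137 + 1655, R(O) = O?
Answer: -1493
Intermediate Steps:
j(B, x) = -34 (j(B, x) = 2 - 4*(5 + 4) = 2 - 4*9 = 2 - 1*36 = 2 - 36 = -34)
Z = 1518
E = -5 (E = -34 + 29 = -5)
Y(E) - Z = (-5)**2 - 1*1518 = 25 - 1518 = -1493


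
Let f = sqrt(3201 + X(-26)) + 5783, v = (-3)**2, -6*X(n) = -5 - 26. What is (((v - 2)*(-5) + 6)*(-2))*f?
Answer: 335414 + 29*sqrt(115422)/3 ≈ 3.3870e+5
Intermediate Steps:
X(n) = 31/6 (X(n) = -(-5 - 26)/6 = -1/6*(-31) = 31/6)
v = 9
f = 5783 + sqrt(115422)/6 (f = sqrt(3201 + 31/6) + 5783 = sqrt(19237/6) + 5783 = sqrt(115422)/6 + 5783 = 5783 + sqrt(115422)/6 ≈ 5839.6)
(((v - 2)*(-5) + 6)*(-2))*f = (((9 - 2)*(-5) + 6)*(-2))*(5783 + sqrt(115422)/6) = ((7*(-5) + 6)*(-2))*(5783 + sqrt(115422)/6) = ((-35 + 6)*(-2))*(5783 + sqrt(115422)/6) = (-29*(-2))*(5783 + sqrt(115422)/6) = 58*(5783 + sqrt(115422)/6) = 335414 + 29*sqrt(115422)/3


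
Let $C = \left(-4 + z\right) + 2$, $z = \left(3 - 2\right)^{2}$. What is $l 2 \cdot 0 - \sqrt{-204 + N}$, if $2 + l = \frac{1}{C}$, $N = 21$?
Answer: $- i \sqrt{183} \approx - 13.528 i$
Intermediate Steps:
$z = 1$ ($z = 1^{2} = 1$)
$C = -1$ ($C = \left(-4 + 1\right) + 2 = -3 + 2 = -1$)
$l = -3$ ($l = -2 + \frac{1}{-1} = -2 - 1 = -3$)
$l 2 \cdot 0 - \sqrt{-204 + N} = - 3 \cdot 2 \cdot 0 - \sqrt{-204 + 21} = \left(-3\right) 0 - \sqrt{-183} = 0 - i \sqrt{183} = - i \sqrt{183}$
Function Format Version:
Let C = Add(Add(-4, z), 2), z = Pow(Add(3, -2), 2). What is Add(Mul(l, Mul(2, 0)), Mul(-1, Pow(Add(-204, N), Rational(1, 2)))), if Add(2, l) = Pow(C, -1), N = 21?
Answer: Mul(-1, I, Pow(183, Rational(1, 2))) ≈ Mul(-13.528, I)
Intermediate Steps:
z = 1 (z = Pow(1, 2) = 1)
C = -1 (C = Add(Add(-4, 1), 2) = Add(-3, 2) = -1)
l = -3 (l = Add(-2, Pow(-1, -1)) = Add(-2, -1) = -3)
Add(Mul(l, Mul(2, 0)), Mul(-1, Pow(Add(-204, N), Rational(1, 2)))) = Add(Mul(-3, Mul(2, 0)), Mul(-1, Pow(Add(-204, 21), Rational(1, 2)))) = Add(Mul(-3, 0), Mul(-1, Pow(-183, Rational(1, 2)))) = Add(0, Mul(-1, Mul(I, Pow(183, Rational(1, 2))))) = Add(0, Mul(-1, I, Pow(183, Rational(1, 2)))) = Mul(-1, I, Pow(183, Rational(1, 2)))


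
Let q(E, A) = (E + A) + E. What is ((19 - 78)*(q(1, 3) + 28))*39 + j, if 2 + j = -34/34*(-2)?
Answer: -75933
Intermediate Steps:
q(E, A) = A + 2*E (q(E, A) = (A + E) + E = A + 2*E)
j = 0 (j = -2 - 34/34*(-2) = -2 - 34*1/34*(-2) = -2 - 1*(-2) = -2 + 2 = 0)
((19 - 78)*(q(1, 3) + 28))*39 + j = ((19 - 78)*((3 + 2*1) + 28))*39 + 0 = -59*((3 + 2) + 28)*39 + 0 = -59*(5 + 28)*39 + 0 = -59*33*39 + 0 = -1947*39 + 0 = -75933 + 0 = -75933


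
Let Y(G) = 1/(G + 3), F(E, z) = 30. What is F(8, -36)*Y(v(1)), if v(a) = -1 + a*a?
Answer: 10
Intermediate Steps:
v(a) = -1 + a**2
Y(G) = 1/(3 + G)
F(8, -36)*Y(v(1)) = 30/(3 + (-1 + 1**2)) = 30/(3 + (-1 + 1)) = 30/(3 + 0) = 30/3 = 30*(1/3) = 10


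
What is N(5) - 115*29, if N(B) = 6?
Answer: -3329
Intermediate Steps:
N(5) - 115*29 = 6 - 115*29 = 6 - 3335 = -3329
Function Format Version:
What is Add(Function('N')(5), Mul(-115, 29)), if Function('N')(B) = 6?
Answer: -3329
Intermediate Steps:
Add(Function('N')(5), Mul(-115, 29)) = Add(6, Mul(-115, 29)) = Add(6, -3335) = -3329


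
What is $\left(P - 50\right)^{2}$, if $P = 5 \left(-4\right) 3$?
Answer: $12100$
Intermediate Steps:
$P = -60$ ($P = \left(-20\right) 3 = -60$)
$\left(P - 50\right)^{2} = \left(-60 - 50\right)^{2} = \left(-110\right)^{2} = 12100$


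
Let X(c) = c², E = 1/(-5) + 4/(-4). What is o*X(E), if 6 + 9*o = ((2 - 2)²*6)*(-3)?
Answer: -24/25 ≈ -0.96000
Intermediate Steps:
E = -6/5 (E = 1*(-⅕) + 4*(-¼) = -⅕ - 1 = -6/5 ≈ -1.2000)
o = -⅔ (o = -⅔ + (((2 - 2)²*6)*(-3))/9 = -⅔ + ((0²*6)*(-3))/9 = -⅔ + ((0*6)*(-3))/9 = -⅔ + (0*(-3))/9 = -⅔ + (⅑)*0 = -⅔ + 0 = -⅔ ≈ -0.66667)
o*X(E) = -2*(-6/5)²/3 = -⅔*36/25 = -24/25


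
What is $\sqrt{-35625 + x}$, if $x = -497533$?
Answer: $i \sqrt{533158} \approx 730.18 i$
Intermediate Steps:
$\sqrt{-35625 + x} = \sqrt{-35625 - 497533} = \sqrt{-533158} = i \sqrt{533158}$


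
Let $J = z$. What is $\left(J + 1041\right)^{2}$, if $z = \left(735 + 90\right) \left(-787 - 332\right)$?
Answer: $850331113956$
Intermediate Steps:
$z = -923175$ ($z = 825 \left(-1119\right) = -923175$)
$J = -923175$
$\left(J + 1041\right)^{2} = \left(-923175 + 1041\right)^{2} = \left(-922134\right)^{2} = 850331113956$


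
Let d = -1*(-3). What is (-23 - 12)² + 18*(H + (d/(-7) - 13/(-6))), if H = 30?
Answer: 12574/7 ≈ 1796.3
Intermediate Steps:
d = 3
(-23 - 12)² + 18*(H + (d/(-7) - 13/(-6))) = (-23 - 12)² + 18*(30 + (3/(-7) - 13/(-6))) = (-35)² + 18*(30 + (3*(-⅐) - 13*(-⅙))) = 1225 + 18*(30 + (-3/7 + 13/6)) = 1225 + 18*(30 + 73/42) = 1225 + 18*(1333/42) = 1225 + 3999/7 = 12574/7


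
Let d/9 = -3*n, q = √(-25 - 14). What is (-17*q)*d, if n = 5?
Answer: 2295*I*√39 ≈ 14332.0*I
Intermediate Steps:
q = I*√39 (q = √(-39) = I*√39 ≈ 6.245*I)
d = -135 (d = 9*(-3*5) = 9*(-15) = -135)
(-17*q)*d = -17*I*√39*(-135) = 2295*I*√39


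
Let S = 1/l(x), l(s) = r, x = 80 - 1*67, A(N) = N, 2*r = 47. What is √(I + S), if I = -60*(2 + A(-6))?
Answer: √530254/47 ≈ 15.493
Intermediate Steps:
r = 47/2 (r = (½)*47 = 47/2 ≈ 23.500)
x = 13 (x = 80 - 67 = 13)
l(s) = 47/2
I = 240 (I = -60*(2 - 6) = -60*(-4) = 240)
S = 2/47 (S = 1/(47/2) = 2/47 ≈ 0.042553)
√(I + S) = √(240 + 2/47) = √(11282/47) = √530254/47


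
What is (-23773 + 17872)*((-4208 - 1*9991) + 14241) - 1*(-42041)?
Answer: -205801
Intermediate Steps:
(-23773 + 17872)*((-4208 - 1*9991) + 14241) - 1*(-42041) = -5901*((-4208 - 9991) + 14241) + 42041 = -5901*(-14199 + 14241) + 42041 = -5901*42 + 42041 = -247842 + 42041 = -205801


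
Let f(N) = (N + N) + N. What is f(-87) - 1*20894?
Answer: -21155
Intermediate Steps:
f(N) = 3*N (f(N) = 2*N + N = 3*N)
f(-87) - 1*20894 = 3*(-87) - 1*20894 = -261 - 20894 = -21155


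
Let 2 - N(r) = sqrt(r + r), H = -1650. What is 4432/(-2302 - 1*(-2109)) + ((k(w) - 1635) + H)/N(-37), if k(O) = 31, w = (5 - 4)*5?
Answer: -800870/7527 - 1627*I*sqrt(74)/39 ≈ -106.4 - 358.87*I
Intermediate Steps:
w = 5 (w = 1*5 = 5)
N(r) = 2 - sqrt(2)*sqrt(r) (N(r) = 2 - sqrt(r + r) = 2 - sqrt(2*r) = 2 - sqrt(2)*sqrt(r))
4432/(-2302 - 1*(-2109)) + ((k(w) - 1635) + H)/N(-37) = 4432/(-2302 - 1*(-2109)) + ((31 - 1635) - 1650)/(2 - sqrt(2)*sqrt(-37)) = 4432/(-2302 + 2109) + (-1604 - 1650)/(2 - sqrt(2)*I*sqrt(37)) = 4432/(-193) - 3254/(2 - I*sqrt(74)) = 4432*(-1/193) - 3254/(2 - I*sqrt(74)) = -4432/193 - 3254/(2 - I*sqrt(74))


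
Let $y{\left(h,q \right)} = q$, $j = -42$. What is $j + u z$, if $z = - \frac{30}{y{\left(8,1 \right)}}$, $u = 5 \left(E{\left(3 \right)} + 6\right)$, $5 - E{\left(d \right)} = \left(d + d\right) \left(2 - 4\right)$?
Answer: $-3492$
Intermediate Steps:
$E{\left(d \right)} = 5 + 4 d$ ($E{\left(d \right)} = 5 - \left(d + d\right) \left(2 - 4\right) = 5 - 2 d \left(-2\right) = 5 - - 4 d = 5 + 4 d$)
$u = 115$ ($u = 5 \left(\left(5 + 4 \cdot 3\right) + 6\right) = 5 \left(\left(5 + 12\right) + 6\right) = 5 \left(17 + 6\right) = 5 \cdot 23 = 115$)
$z = -30$ ($z = - \frac{30}{1} = \left(-30\right) 1 = -30$)
$j + u z = -42 + 115 \left(-30\right) = -42 - 3450 = -3492$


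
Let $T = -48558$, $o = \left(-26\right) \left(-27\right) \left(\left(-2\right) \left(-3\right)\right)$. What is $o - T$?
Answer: $52770$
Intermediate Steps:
$o = 4212$ ($o = 702 \cdot 6 = 4212$)
$o - T = 4212 - -48558 = 4212 + 48558 = 52770$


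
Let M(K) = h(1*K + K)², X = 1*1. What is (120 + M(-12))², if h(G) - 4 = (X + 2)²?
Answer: 83521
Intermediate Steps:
X = 1
h(G) = 13 (h(G) = 4 + (1 + 2)² = 4 + 3² = 4 + 9 = 13)
M(K) = 169 (M(K) = 13² = 169)
(120 + M(-12))² = (120 + 169)² = 289² = 83521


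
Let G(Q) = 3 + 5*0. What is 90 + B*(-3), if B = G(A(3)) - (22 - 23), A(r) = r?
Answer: 78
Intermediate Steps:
G(Q) = 3 (G(Q) = 3 + 0 = 3)
B = 4 (B = 3 - (22 - 23) = 3 - 1*(-1) = 3 + 1 = 4)
90 + B*(-3) = 90 + 4*(-3) = 90 - 12 = 78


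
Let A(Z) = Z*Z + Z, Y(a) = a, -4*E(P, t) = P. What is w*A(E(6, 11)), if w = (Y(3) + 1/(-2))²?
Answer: 75/16 ≈ 4.6875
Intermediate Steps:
E(P, t) = -P/4
A(Z) = Z + Z² (A(Z) = Z² + Z = Z + Z²)
w = 25/4 (w = (3 + 1/(-2))² = (3 - ½)² = (5/2)² = 25/4 ≈ 6.2500)
w*A(E(6, 11)) = 25*((-¼*6)*(1 - ¼*6))/4 = 25*(-3*(1 - 3/2)/2)/4 = 25*(-3/2*(-½))/4 = (25/4)*(¾) = 75/16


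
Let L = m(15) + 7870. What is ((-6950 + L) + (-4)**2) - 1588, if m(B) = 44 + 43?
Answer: -565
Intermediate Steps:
m(B) = 87
L = 7957 (L = 87 + 7870 = 7957)
((-6950 + L) + (-4)**2) - 1588 = ((-6950 + 7957) + (-4)**2) - 1588 = (1007 + 16) - 1588 = 1023 - 1588 = -565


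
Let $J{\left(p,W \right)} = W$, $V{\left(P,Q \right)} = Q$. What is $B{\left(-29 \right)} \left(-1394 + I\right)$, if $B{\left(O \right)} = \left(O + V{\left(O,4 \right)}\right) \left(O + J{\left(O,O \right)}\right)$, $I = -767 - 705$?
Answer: $-4155700$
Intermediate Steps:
$I = -1472$
$B{\left(O \right)} = 2 O \left(4 + O\right)$ ($B{\left(O \right)} = \left(O + 4\right) \left(O + O\right) = \left(4 + O\right) 2 O = 2 O \left(4 + O\right)$)
$B{\left(-29 \right)} \left(-1394 + I\right) = 2 \left(-29\right) \left(4 - 29\right) \left(-1394 - 1472\right) = 2 \left(-29\right) \left(-25\right) \left(-2866\right) = 1450 \left(-2866\right) = -4155700$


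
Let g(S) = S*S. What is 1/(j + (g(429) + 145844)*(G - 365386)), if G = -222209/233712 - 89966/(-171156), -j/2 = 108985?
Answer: -196084368/23635170247929112595 ≈ -8.2963e-12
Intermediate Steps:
j = -217970 (j = -2*108985 = -217970)
G = -1417189151/3333434256 (G = -222209*1/233712 - 89966*(-1/171156) = -222209/233712 + 44983/85578 = -1417189151/3333434256 ≈ -0.42514)
g(S) = S²
1/(j + (g(429) + 145844)*(G - 365386)) = 1/(-217970 + (429² + 145844)*(-1417189151/3333434256 - 365386)) = 1/(-217970 + (184041 + 145844)*(-1217991626251967/3333434256)) = 1/(-217970 + 329885*(-1217991626251967/3333434256)) = 1/(-217970 - 23635127507419419635/196084368) = 1/(-23635170247929112595/196084368) = -196084368/23635170247929112595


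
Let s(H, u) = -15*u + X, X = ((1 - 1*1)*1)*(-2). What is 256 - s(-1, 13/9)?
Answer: 833/3 ≈ 277.67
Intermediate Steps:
X = 0 (X = ((1 - 1)*1)*(-2) = (0*1)*(-2) = 0*(-2) = 0)
s(H, u) = -15*u (s(H, u) = -15*u + 0 = -15*u)
256 - s(-1, 13/9) = 256 - (-15)*13/9 = 256 - 1*(-65/3) = 256 + 65/3 = 833/3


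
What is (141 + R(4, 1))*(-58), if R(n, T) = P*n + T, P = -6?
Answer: -6844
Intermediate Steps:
R(n, T) = T - 6*n (R(n, T) = -6*n + T = T - 6*n)
(141 + R(4, 1))*(-58) = (141 + (1 - 6*4))*(-58) = (141 + (1 - 24))*(-58) = (141 - 23)*(-58) = 118*(-58) = -6844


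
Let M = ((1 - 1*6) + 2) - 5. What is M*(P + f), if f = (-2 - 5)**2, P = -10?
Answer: -312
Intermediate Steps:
M = -8 (M = ((1 - 6) + 2) - 5 = (-5 + 2) - 5 = -3 - 5 = -8)
f = 49 (f = (-7)**2 = 49)
M*(P + f) = -8*(-10 + 49) = -8*39 = -312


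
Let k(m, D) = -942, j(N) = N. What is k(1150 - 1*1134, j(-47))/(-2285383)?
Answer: 942/2285383 ≈ 0.00041218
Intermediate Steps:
k(1150 - 1*1134, j(-47))/(-2285383) = -942/(-2285383) = -942*(-1/2285383) = 942/2285383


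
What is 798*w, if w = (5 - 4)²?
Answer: 798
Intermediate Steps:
w = 1 (w = 1² = 1)
798*w = 798*1 = 798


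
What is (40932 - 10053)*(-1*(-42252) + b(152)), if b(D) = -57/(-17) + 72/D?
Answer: 421456107528/323 ≈ 1.3048e+9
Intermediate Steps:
b(D) = 57/17 + 72/D (b(D) = -57*(-1/17) + 72/D = 57/17 + 72/D)
(40932 - 10053)*(-1*(-42252) + b(152)) = (40932 - 10053)*(-1*(-42252) + (57/17 + 72/152)) = 30879*(42252 + (57/17 + 72*(1/152))) = 30879*(42252 + (57/17 + 9/19)) = 30879*(42252 + 1236/323) = 30879*(13648632/323) = 421456107528/323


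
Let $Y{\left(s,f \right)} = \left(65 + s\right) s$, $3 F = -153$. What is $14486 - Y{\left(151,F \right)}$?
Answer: $-18130$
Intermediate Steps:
$F = -51$ ($F = \frac{1}{3} \left(-153\right) = -51$)
$Y{\left(s,f \right)} = s \left(65 + s\right)$
$14486 - Y{\left(151,F \right)} = 14486 - 151 \left(65 + 151\right) = 14486 - 151 \cdot 216 = 14486 - 32616 = -18130$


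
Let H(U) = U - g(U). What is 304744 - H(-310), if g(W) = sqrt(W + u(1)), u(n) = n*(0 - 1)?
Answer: 305054 + I*sqrt(311) ≈ 3.0505e+5 + 17.635*I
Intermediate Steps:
u(n) = -n (u(n) = n*(-1) = -n)
g(W) = sqrt(-1 + W) (g(W) = sqrt(W - 1*1) = sqrt(W - 1) = sqrt(-1 + W))
H(U) = U - sqrt(-1 + U)
304744 - H(-310) = 304744 - (-310 - sqrt(-1 - 310)) = 304744 - (-310 - sqrt(-311)) = 304744 - (-310 - I*sqrt(311)) = 304744 + (310 + I*sqrt(311)) = 305054 + I*sqrt(311)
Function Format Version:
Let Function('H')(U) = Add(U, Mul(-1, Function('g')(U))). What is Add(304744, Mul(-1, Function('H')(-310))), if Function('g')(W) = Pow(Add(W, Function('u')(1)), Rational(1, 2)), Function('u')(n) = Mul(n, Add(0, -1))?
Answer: Add(305054, Mul(I, Pow(311, Rational(1, 2)))) ≈ Add(3.0505e+5, Mul(17.635, I))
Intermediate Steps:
Function('u')(n) = Mul(-1, n) (Function('u')(n) = Mul(n, -1) = Mul(-1, n))
Function('g')(W) = Pow(Add(-1, W), Rational(1, 2)) (Function('g')(W) = Pow(Add(W, Mul(-1, 1)), Rational(1, 2)) = Pow(Add(W, -1), Rational(1, 2)) = Pow(Add(-1, W), Rational(1, 2)))
Function('H')(U) = Add(U, Mul(-1, Pow(Add(-1, U), Rational(1, 2))))
Add(304744, Mul(-1, Function('H')(-310))) = Add(304744, Mul(-1, Add(-310, Mul(-1, Pow(Add(-1, -310), Rational(1, 2)))))) = Add(304744, Mul(-1, Add(-310, Mul(-1, Pow(-311, Rational(1, 2)))))) = Add(304744, Mul(-1, Add(-310, Mul(-1, Mul(I, Pow(311, Rational(1, 2))))))) = Add(304744, Mul(-1, Add(-310, Mul(-1, I, Pow(311, Rational(1, 2)))))) = Add(304744, Add(310, Mul(I, Pow(311, Rational(1, 2))))) = Add(305054, Mul(I, Pow(311, Rational(1, 2))))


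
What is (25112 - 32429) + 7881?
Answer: 564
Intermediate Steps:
(25112 - 32429) + 7881 = -7317 + 7881 = 564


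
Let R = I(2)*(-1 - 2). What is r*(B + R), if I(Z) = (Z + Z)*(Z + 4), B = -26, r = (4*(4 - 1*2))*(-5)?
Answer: 3920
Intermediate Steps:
r = -40 (r = (4*(4 - 2))*(-5) = (4*2)*(-5) = 8*(-5) = -40)
I(Z) = 2*Z*(4 + Z) (I(Z) = (2*Z)*(4 + Z) = 2*Z*(4 + Z))
R = -72 (R = (2*2*(4 + 2))*(-1 - 2) = (2*2*6)*(-3) = 24*(-3) = -72)
r*(B + R) = -40*(-26 - 72) = -40*(-98) = 3920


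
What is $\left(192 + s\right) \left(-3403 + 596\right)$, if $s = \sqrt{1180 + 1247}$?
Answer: $-538944 - 2807 \sqrt{2427} \approx -6.7723 \cdot 10^{5}$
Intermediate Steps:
$s = \sqrt{2427} \approx 49.265$
$\left(192 + s\right) \left(-3403 + 596\right) = \left(192 + \sqrt{2427}\right) \left(-3403 + 596\right) = \left(192 + \sqrt{2427}\right) \left(-2807\right) = -538944 - 2807 \sqrt{2427}$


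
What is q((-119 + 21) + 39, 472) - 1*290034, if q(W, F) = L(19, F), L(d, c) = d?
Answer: -290015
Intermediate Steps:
q(W, F) = 19
q((-119 + 21) + 39, 472) - 1*290034 = 19 - 1*290034 = 19 - 290034 = -290015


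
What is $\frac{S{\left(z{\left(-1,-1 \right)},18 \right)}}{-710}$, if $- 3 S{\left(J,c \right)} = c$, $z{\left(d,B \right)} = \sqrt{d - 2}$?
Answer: $\frac{3}{355} \approx 0.0084507$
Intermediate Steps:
$z{\left(d,B \right)} = \sqrt{-2 + d}$
$S{\left(J,c \right)} = - \frac{c}{3}$
$\frac{S{\left(z{\left(-1,-1 \right)},18 \right)}}{-710} = \frac{\left(- \frac{1}{3}\right) 18}{-710} = \left(-6\right) \left(- \frac{1}{710}\right) = \frac{3}{355}$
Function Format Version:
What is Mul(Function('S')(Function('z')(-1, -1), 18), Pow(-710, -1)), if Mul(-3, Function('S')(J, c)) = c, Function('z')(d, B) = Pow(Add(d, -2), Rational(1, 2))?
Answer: Rational(3, 355) ≈ 0.0084507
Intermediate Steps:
Function('z')(d, B) = Pow(Add(-2, d), Rational(1, 2))
Function('S')(J, c) = Mul(Rational(-1, 3), c)
Mul(Function('S')(Function('z')(-1, -1), 18), Pow(-710, -1)) = Mul(Mul(Rational(-1, 3), 18), Pow(-710, -1)) = Mul(-6, Rational(-1, 710)) = Rational(3, 355)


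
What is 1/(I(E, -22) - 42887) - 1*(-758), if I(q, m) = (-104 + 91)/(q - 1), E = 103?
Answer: 3315861044/4374487 ≈ 758.00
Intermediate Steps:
I(q, m) = -13/(-1 + q)
1/(I(E, -22) - 42887) - 1*(-758) = 1/(-13/(-1 + 103) - 42887) - 1*(-758) = 1/(-13/102 - 42887) + 758 = 1/(-4374487/102) + 758 = -102/4374487 + 758 = 3315861044/4374487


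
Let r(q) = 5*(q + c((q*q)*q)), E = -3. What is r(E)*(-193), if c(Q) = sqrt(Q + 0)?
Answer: 2895 - 2895*I*sqrt(3) ≈ 2895.0 - 5014.3*I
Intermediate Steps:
c(Q) = sqrt(Q)
r(q) = 5*q + 5*sqrt(q**3) (r(q) = 5*(q + sqrt((q*q)*q)) = 5*(q + sqrt(q**2*q)) = 5*(q + sqrt(q**3)) = 5*q + 5*sqrt(q**3))
r(E)*(-193) = (5*(-3) + 5*sqrt((-3)**3))*(-193) = (-15 + 5*sqrt(-27))*(-193) = (-15 + 5*(3*I*sqrt(3)))*(-193) = (-15 + 15*I*sqrt(3))*(-193) = 2895 - 2895*I*sqrt(3)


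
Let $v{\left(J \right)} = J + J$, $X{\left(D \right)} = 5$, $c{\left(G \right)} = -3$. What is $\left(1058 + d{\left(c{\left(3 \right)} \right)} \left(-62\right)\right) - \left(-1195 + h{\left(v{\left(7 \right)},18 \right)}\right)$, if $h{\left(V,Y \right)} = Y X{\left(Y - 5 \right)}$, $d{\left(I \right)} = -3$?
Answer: $2349$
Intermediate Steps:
$v{\left(J \right)} = 2 J$
$h{\left(V,Y \right)} = 5 Y$ ($h{\left(V,Y \right)} = Y 5 = 5 Y$)
$\left(1058 + d{\left(c{\left(3 \right)} \right)} \left(-62\right)\right) - \left(-1195 + h{\left(v{\left(7 \right)},18 \right)}\right) = \left(1058 - -186\right) - \left(-1195 + 5 \cdot 18\right) = \left(1058 + 186\right) - \left(-1195 + 90\right) = 1244 - -1105 = 1244 + 1105 = 2349$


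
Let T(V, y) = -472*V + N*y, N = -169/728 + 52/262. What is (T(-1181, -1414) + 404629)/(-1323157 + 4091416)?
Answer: 504144911/1450567716 ≈ 0.34755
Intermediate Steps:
N = -247/7336 (N = -169*1/728 + 52*(1/262) = -13/56 + 26/131 = -247/7336 ≈ -0.033670)
T(V, y) = -472*V - 247*y/7336
(T(-1181, -1414) + 404629)/(-1323157 + 4091416) = ((-472*(-1181) - 247/7336*(-1414)) + 404629)/(-1323157 + 4091416) = ((557432 + 24947/524) + 404629)/2768259 = (292119315/524 + 404629)*(1/2768259) = (504144911/524)*(1/2768259) = 504144911/1450567716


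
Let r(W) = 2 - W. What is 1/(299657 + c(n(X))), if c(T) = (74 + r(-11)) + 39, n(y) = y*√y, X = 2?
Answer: 1/299783 ≈ 3.3357e-6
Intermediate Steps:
n(y) = y^(3/2)
c(T) = 126 (c(T) = (74 + (2 - 1*(-11))) + 39 = (74 + (2 + 11)) + 39 = (74 + 13) + 39 = 87 + 39 = 126)
1/(299657 + c(n(X))) = 1/(299657 + 126) = 1/299783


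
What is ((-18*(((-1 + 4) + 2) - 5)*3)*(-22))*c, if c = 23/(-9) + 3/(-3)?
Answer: 0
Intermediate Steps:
c = -32/9 (c = 23*(-⅑) + 3*(-⅓) = -23/9 - 1 = -32/9 ≈ -3.5556)
((-18*(((-1 + 4) + 2) - 5)*3)*(-22))*c = ((-18*(((-1 + 4) + 2) - 5)*3)*(-22))*(-32/9) = ((-18*((3 + 2) - 5)*3)*(-22))*(-32/9) = ((-18*(5 - 5)*3)*(-22))*(-32/9) = ((-18*0*3)*(-22))*(-32/9) = ((-3*0*3)*(-22))*(-32/9) = ((0*3)*(-22))*(-32/9) = (0*(-22))*(-32/9) = 0*(-32/9) = 0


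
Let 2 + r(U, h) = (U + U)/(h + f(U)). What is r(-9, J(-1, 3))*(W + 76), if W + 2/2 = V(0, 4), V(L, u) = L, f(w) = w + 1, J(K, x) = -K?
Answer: 300/7 ≈ 42.857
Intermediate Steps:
f(w) = 1 + w
r(U, h) = -2 + 2*U/(1 + U + h) (r(U, h) = -2 + (U + U)/(h + (1 + U)) = -2 + (2*U)/(1 + U + h) = -2 + 2*U/(1 + U + h))
W = -1 (W = -1 + 0 = -1)
r(-9, J(-1, 3))*(W + 76) = (2*(-1 - (-1)*(-1))/(1 - 9 - 1*(-1)))*(-1 + 76) = (2*(-1 - 1*1)/(1 - 9 + 1))*75 = (2*(-1 - 1)/(-7))*75 = (2*(-⅐)*(-2))*75 = (4/7)*75 = 300/7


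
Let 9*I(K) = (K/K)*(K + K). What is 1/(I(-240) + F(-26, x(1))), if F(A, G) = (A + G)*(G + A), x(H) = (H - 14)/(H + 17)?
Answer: 324/214081 ≈ 0.0015134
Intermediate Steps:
x(H) = (-14 + H)/(17 + H)
I(K) = 2*K/9 (I(K) = ((K/K)*(K + K))/9 = (1*(2*K))/9 = (2*K)/9 = 2*K/9)
F(A, G) = (A + G)² (F(A, G) = (A + G)*(A + G) = (A + G)²)
1/(I(-240) + F(-26, x(1))) = 1/((2/9)*(-240) + (-26 + (-14 + 1)/(17 + 1))²) = 1/(-160/3 + (-26 - 13/18)²) = 1/(-160/3 + (-481/18)²) = 1/(-160/3 + 231361/324) = 1/(214081/324) = 324/214081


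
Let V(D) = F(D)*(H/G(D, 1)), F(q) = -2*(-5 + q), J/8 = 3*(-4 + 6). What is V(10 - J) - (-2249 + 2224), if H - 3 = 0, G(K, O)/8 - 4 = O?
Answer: 629/20 ≈ 31.450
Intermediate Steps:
G(K, O) = 32 + 8*O
H = 3 (H = 3 + 0 = 3)
J = 48 (J = 8*(3*(-4 + 6)) = 8*(3*2) = 8*6 = 48)
F(q) = 10 - 2*q
V(D) = ¾ - 3*D/20 (V(D) = (10 - 2*D)*(3/(32 + 8*1)) = (10 - 2*D)*(3/(32 + 8)) = (10 - 2*D)*(3/40) = ¾ - 3*D/20)
V(10 - J) - (-2249 + 2224) = (¾ - 3*(10 - 1*48)/20) - (-2249 + 2224) = (¾ - 3*(10 - 48)/20) - 1*(-25) = (¾ - 3/20*(-38)) + 25 = (¾ + 57/10) + 25 = 129/20 + 25 = 629/20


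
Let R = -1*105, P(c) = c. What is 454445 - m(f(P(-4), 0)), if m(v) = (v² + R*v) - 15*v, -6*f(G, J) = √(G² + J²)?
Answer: 4089281/9 ≈ 4.5436e+5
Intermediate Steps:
f(G, J) = -√(G² + J²)/6
R = -105
m(v) = v² - 120*v (m(v) = (v² - 105*v) - 15*v = v² - 120*v)
454445 - m(f(P(-4), 0)) = 454445 - (-√((-4)² + 0²)/6)*(-120 - √((-4)² + 0²)/6) = 454445 - (-√(16 + 0)/6)*(-120 - √(16 + 0)/6) = 454445 - (-√16/6)*(-120 - √16/6) = 454445 - (-⅙*4)*(-120 - ⅙*4) = 454445 - (-2)*(-120 - ⅔)/3 = 454445 - (-2)*(-362)/(3*3) = 454445 - 1*724/9 = 454445 - 724/9 = 4089281/9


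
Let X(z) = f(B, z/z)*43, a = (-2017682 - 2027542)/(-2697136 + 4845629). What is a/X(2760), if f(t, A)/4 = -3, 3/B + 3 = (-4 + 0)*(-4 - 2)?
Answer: 337102/92385199 ≈ 0.0036489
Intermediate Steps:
B = ⅐ (B = 3/(-3 + (-4 + 0)*(-4 - 2)) = 3/(-3 - 4*(-6)) = 3/(-3 + 24) = 3/21 = 3*(1/21) = ⅐ ≈ 0.14286)
f(t, A) = -12 (f(t, A) = 4*(-3) = -12)
a = -4045224/2148493 ≈ -1.8828
X(z) = -516 (X(z) = -12*43 = -516)
a/X(2760) = -4045224/2148493/(-516) = -4045224/2148493*(-1/516) = 337102/92385199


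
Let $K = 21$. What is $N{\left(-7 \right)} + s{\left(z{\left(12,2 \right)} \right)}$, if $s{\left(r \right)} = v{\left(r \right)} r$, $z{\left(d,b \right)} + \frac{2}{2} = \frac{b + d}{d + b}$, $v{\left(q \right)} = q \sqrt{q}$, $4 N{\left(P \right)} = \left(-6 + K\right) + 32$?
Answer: $\frac{47}{4} \approx 11.75$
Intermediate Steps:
$N{\left(P \right)} = \frac{47}{4}$ ($N{\left(P \right)} = \frac{\left(-6 + 21\right) + 32}{4} = \frac{15 + 32}{4} = \frac{1}{4} \cdot 47 = \frac{47}{4}$)
$v{\left(q \right)} = q^{\frac{3}{2}}$
$z{\left(d,b \right)} = 0$ ($z{\left(d,b \right)} = -1 + \frac{b + d}{d + b} = -1 + \frac{b + d}{b + d} = -1 + 1 = 0$)
$s{\left(r \right)} = r^{\frac{5}{2}}$ ($s{\left(r \right)} = r^{\frac{3}{2}} r = r^{\frac{5}{2}}$)
$N{\left(-7 \right)} + s{\left(z{\left(12,2 \right)} \right)} = \frac{47}{4} + 0^{\frac{5}{2}} = \frac{47}{4} + 0 = \frac{47}{4}$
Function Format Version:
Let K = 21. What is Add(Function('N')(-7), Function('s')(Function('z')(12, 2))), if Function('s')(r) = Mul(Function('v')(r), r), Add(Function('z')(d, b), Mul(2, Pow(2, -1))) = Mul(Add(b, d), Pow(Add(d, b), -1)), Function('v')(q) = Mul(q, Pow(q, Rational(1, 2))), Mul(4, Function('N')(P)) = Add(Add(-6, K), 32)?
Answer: Rational(47, 4) ≈ 11.750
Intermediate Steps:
Function('N')(P) = Rational(47, 4) (Function('N')(P) = Mul(Rational(1, 4), Add(Add(-6, 21), 32)) = Mul(Rational(1, 4), Add(15, 32)) = Mul(Rational(1, 4), 47) = Rational(47, 4))
Function('v')(q) = Pow(q, Rational(3, 2))
Function('z')(d, b) = 0 (Function('z')(d, b) = Add(-1, Mul(Add(b, d), Pow(Add(d, b), -1))) = Add(-1, Mul(Add(b, d), Pow(Add(b, d), -1))) = Add(-1, 1) = 0)
Function('s')(r) = Pow(r, Rational(5, 2)) (Function('s')(r) = Mul(Pow(r, Rational(3, 2)), r) = Pow(r, Rational(5, 2)))
Add(Function('N')(-7), Function('s')(Function('z')(12, 2))) = Add(Rational(47, 4), Pow(0, Rational(5, 2))) = Add(Rational(47, 4), 0) = Rational(47, 4)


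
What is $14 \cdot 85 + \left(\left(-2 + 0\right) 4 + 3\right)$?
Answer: $1185$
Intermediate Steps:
$14 \cdot 85 + \left(\left(-2 + 0\right) 4 + 3\right) = 1190 + \left(\left(-2\right) 4 + 3\right) = 1190 + \left(-8 + 3\right) = 1190 - 5 = 1185$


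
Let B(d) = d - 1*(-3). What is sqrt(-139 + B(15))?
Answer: 11*I ≈ 11.0*I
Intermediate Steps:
B(d) = 3 + d (B(d) = d + 3 = 3 + d)
sqrt(-139 + B(15)) = sqrt(-139 + (3 + 15)) = sqrt(-139 + 18) = sqrt(-121) = 11*I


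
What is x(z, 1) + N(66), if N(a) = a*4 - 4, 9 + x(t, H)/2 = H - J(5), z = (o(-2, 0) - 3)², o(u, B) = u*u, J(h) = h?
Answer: 234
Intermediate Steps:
o(u, B) = u²
z = 1 (z = ((-2)² - 3)² = (4 - 3)² = 1² = 1)
x(t, H) = -28 + 2*H (x(t, H) = -18 + 2*(H - 1*5) = -18 + 2*(H - 5) = -18 + 2*(-5 + H) = -18 + (-10 + 2*H) = -28 + 2*H)
N(a) = -4 + 4*a (N(a) = 4*a - 4 = -4 + 4*a)
x(z, 1) + N(66) = (-28 + 2*1) + (-4 + 4*66) = (-28 + 2) + (-4 + 264) = -26 + 260 = 234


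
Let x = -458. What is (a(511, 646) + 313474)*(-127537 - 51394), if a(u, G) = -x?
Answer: -56172166692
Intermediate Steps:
a(u, G) = 458 (a(u, G) = -1*(-458) = 458)
(a(511, 646) + 313474)*(-127537 - 51394) = (458 + 313474)*(-127537 - 51394) = 313932*(-178931) = -56172166692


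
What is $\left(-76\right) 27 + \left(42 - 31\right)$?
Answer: $-2041$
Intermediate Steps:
$\left(-76\right) 27 + \left(42 - 31\right) = -2052 + 11 = -2041$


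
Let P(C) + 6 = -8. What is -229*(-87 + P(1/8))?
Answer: 23129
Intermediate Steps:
P(C) = -14 (P(C) = -6 - 8 = -14)
-229*(-87 + P(1/8)) = -229*(-87 - 14) = -229*(-101) = 23129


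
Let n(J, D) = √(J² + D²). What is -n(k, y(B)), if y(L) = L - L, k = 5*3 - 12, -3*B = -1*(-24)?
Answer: -3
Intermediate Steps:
B = -8 (B = -(-1)*(-24)/3 = -⅓*24 = -8)
k = 3 (k = 15 - 12 = 3)
y(L) = 0
n(J, D) = √(D² + J²)
-n(k, y(B)) = -√(0² + 3²) = -√(0 + 9) = -√9 = -1*3 = -3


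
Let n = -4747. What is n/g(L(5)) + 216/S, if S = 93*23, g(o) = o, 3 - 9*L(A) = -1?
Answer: -30461211/2852 ≈ -10681.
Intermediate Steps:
L(A) = 4/9 (L(A) = ⅓ - ⅑*(-1) = ⅓ + ⅑ = 4/9)
S = 2139
n/g(L(5)) + 216/S = -4747/4/9 + 216/2139 = -4747*9/4 + 216*(1/2139) = -42723/4 + 72/713 = -30461211/2852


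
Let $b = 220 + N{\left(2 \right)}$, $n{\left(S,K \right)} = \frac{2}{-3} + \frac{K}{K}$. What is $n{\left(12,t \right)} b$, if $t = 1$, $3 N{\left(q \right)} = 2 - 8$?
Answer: $\frac{218}{3} \approx 72.667$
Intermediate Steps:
$N{\left(q \right)} = -2$ ($N{\left(q \right)} = \frac{2 - 8}{3} = \frac{1}{3} \left(-6\right) = -2$)
$n{\left(S,K \right)} = \frac{1}{3}$ ($n{\left(S,K \right)} = 2 \left(- \frac{1}{3}\right) + 1 = - \frac{2}{3} + 1 = \frac{1}{3}$)
$b = 218$ ($b = 220 - 2 = 218$)
$n{\left(12,t \right)} b = \frac{1}{3} \cdot 218 = \frac{218}{3}$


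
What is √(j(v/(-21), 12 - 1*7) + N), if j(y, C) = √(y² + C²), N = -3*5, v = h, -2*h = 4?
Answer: √(-6615 + 21*√11029)/21 ≈ 3.1621*I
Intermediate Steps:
h = -2 (h = -½*4 = -2)
v = -2
N = -15
j(y, C) = √(C² + y²)
√(j(v/(-21), 12 - 1*7) + N) = √(√((12 - 1*7)² + (-2/(-21))²) - 15) = √(√((12 - 7)² + (-2*(-1/21))²) - 15) = √(√(5² + (2/21)²) - 15) = √(√(25 + 4/441) - 15) = √(√(11029/441) - 15) = √(√11029/21 - 15) = √(-15 + √11029/21)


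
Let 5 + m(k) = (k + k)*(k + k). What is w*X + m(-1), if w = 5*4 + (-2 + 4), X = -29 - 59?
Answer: -1937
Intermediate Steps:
m(k) = -5 + 4*k² (m(k) = -5 + (k + k)*(k + k) = -5 + (2*k)*(2*k) = -5 + 4*k²)
X = -88
w = 22 (w = 20 + 2 = 22)
w*X + m(-1) = 22*(-88) + (-5 + 4*(-1)²) = -1936 + (-5 + 4*1) = -1936 + (-5 + 4) = -1936 - 1 = -1937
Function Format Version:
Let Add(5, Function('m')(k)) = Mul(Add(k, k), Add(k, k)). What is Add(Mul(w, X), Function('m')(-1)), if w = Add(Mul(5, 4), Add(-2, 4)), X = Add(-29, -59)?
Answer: -1937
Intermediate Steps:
Function('m')(k) = Add(-5, Mul(4, Pow(k, 2))) (Function('m')(k) = Add(-5, Mul(Add(k, k), Add(k, k))) = Add(-5, Mul(Mul(2, k), Mul(2, k))) = Add(-5, Mul(4, Pow(k, 2))))
X = -88
w = 22 (w = Add(20, 2) = 22)
Add(Mul(w, X), Function('m')(-1)) = Add(Mul(22, -88), Add(-5, Mul(4, Pow(-1, 2)))) = Add(-1936, Add(-5, Mul(4, 1))) = Add(-1936, Add(-5, 4)) = Add(-1936, -1) = -1937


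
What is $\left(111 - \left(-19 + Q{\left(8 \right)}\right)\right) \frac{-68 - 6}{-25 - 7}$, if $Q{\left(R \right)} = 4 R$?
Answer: $\frac{1813}{8} \approx 226.63$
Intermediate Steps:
$\left(111 - \left(-19 + Q{\left(8 \right)}\right)\right) \frac{-68 - 6}{-25 - 7} = \left(111 + \left(19 - 4 \cdot 8\right)\right) \frac{-68 - 6}{-25 - 7} = \left(111 + \left(19 - 32\right)\right) \left(- \frac{74}{-32}\right) = \left(111 + \left(19 - 32\right)\right) \left(\left(-74\right) \left(- \frac{1}{32}\right)\right) = \left(111 - 13\right) \frac{37}{16} = 98 \cdot \frac{37}{16} = \frac{1813}{8}$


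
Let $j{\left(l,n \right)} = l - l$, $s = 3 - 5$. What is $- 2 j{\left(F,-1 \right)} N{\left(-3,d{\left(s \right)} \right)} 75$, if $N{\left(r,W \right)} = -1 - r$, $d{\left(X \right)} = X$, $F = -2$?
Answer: $0$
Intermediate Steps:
$s = -2$ ($s = 3 - 5 = -2$)
$j{\left(l,n \right)} = 0$
$- 2 j{\left(F,-1 \right)} N{\left(-3,d{\left(s \right)} \right)} 75 = \left(-2\right) 0 \left(-1 - -3\right) 75 = 0 \left(-1 + 3\right) 75 = 0 \cdot 2 \cdot 75 = 0 \cdot 75 = 0$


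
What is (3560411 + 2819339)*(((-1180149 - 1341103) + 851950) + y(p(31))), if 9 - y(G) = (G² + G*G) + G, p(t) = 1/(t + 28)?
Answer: -37071508679471500/3481 ≈ -1.0650e+13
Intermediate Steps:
p(t) = 1/(28 + t)
y(G) = 9 - G - 2*G² (y(G) = 9 - ((G² + G*G) + G) = 9 - ((G² + G²) + G) = 9 - (2*G² + G) = 9 - (G + 2*G²) = 9 + (-G - 2*G²) = 9 - G - 2*G²)
(3560411 + 2819339)*(((-1180149 - 1341103) + 851950) + y(p(31))) = (3560411 + 2819339)*(((-1180149 - 1341103) + 851950) + (9 - 1/(28 + 31) - 2/(28 + 31)²)) = 6379750*((-2521252 + 851950) + (9 - 1/59 - 2*(1/59)²)) = 6379750*(-1669302 + (9 - 1*1/59 - 2*(1/59)²)) = 6379750*(-1669302 + (9 - 1/59 - 2*1/3481)) = 6379750*(-1669302 + (9 - 1/59 - 2/3481)) = 6379750*(-1669302 + 31268/3481) = 6379750*(-5810808994/3481) = -37071508679471500/3481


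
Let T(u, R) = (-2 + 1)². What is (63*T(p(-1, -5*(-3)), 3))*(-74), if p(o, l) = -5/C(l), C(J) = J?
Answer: -4662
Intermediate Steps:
p(o, l) = -5/l
T(u, R) = 1 (T(u, R) = (-1)² = 1)
(63*T(p(-1, -5*(-3)), 3))*(-74) = (63*1)*(-74) = 63*(-74) = -4662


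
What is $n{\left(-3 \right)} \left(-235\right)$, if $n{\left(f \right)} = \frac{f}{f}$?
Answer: $-235$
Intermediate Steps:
$n{\left(f \right)} = 1$
$n{\left(-3 \right)} \left(-235\right) = 1 \left(-235\right) = -235$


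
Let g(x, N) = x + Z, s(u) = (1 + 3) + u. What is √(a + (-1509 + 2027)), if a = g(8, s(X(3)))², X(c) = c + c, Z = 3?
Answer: 3*√71 ≈ 25.278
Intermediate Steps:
X(c) = 2*c
s(u) = 4 + u
g(x, N) = 3 + x (g(x, N) = x + 3 = 3 + x)
a = 121 (a = (3 + 8)² = 11² = 121)
√(a + (-1509 + 2027)) = √(121 + (-1509 + 2027)) = √(121 + 518) = √639 = 3*√71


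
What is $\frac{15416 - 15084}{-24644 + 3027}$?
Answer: $- \frac{332}{21617} \approx -0.015358$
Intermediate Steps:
$\frac{15416 - 15084}{-24644 + 3027} = \frac{332}{-21617} = 332 \left(- \frac{1}{21617}\right) = - \frac{332}{21617}$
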